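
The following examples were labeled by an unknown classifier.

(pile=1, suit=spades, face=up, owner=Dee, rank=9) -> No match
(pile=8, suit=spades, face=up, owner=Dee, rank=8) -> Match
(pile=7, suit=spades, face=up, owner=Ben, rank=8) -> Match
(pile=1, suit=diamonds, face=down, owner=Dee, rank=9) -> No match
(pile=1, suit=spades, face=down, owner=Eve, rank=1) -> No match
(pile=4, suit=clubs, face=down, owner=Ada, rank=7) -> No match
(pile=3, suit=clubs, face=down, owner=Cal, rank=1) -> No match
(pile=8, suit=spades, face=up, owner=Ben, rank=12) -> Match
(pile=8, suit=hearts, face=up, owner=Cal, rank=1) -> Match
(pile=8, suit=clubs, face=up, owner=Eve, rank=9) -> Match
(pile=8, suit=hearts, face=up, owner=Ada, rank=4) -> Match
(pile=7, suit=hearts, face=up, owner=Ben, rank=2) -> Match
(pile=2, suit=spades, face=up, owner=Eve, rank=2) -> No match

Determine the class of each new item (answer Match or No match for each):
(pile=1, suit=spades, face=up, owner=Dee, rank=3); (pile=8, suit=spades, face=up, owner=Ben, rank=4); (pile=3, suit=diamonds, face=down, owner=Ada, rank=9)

No match, Match, No match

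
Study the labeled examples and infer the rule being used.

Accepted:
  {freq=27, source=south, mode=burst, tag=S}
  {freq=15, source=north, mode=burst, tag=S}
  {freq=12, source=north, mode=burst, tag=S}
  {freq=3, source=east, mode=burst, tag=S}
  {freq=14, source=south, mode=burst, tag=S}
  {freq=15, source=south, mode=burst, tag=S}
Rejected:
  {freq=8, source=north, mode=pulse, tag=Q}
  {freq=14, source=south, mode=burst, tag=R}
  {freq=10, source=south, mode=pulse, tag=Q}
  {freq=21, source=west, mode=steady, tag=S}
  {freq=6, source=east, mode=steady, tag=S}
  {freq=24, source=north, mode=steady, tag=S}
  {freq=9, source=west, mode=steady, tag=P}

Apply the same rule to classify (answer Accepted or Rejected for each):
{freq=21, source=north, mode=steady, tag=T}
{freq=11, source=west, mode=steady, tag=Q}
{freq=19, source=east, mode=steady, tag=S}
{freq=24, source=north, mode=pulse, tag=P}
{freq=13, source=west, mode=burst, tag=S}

Rejected, Rejected, Rejected, Rejected, Accepted

Rule: mode is burst AND tag is S. This holds for each 'Accepted' example and fails for each 'Rejected' one.
{freq=21, source=north, mode=steady, tag=T}: mode is steady, tag is T, fails this test → Rejected. {freq=11, source=west, mode=steady, tag=Q}: mode is steady, tag is Q, fails this test → Rejected. {freq=19, source=east, mode=steady, tag=S}: mode is steady, tag is S, fails this test → Rejected. {freq=24, source=north, mode=pulse, tag=P}: mode is pulse, tag is P, fails this test → Rejected. {freq=13, source=west, mode=burst, tag=S}: mode is burst, tag is S, checks out → Accepted.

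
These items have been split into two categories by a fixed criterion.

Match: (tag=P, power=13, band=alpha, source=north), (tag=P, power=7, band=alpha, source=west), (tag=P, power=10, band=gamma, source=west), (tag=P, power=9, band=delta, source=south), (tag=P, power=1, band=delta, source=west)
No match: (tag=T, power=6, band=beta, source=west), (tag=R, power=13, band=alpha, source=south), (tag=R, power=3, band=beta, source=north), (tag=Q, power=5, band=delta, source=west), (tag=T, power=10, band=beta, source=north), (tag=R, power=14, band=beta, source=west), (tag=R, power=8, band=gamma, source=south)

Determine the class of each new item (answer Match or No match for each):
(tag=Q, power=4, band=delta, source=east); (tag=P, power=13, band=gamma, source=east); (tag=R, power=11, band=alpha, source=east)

The simplest hypothesis consistent with all the labels is: tag is P.

No match, Match, No match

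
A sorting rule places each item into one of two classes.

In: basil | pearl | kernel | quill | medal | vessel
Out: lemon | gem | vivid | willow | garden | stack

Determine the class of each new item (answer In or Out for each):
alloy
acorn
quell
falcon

Out, Out, In, Out

The simplest hypothesis consistent with all the labels is: ends with 'l'.
alloy — ends with 'y', hence Out. acorn — ends with 'n', hence Out. quell — ends with 'l', hence In. falcon — ends with 'n', hence Out.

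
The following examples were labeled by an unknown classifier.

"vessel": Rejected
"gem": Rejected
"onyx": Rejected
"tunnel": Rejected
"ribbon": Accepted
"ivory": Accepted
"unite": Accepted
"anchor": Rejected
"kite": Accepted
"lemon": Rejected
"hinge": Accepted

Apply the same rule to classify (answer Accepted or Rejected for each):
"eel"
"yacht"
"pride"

All 'Accepted' examples share one property — contains 'i' — and every 'Rejected' example lacks it.
"eel" → no 'i' → Rejected.
"yacht" → no 'i' → Rejected.
"pride" → has 'i' → Accepted.

Rejected, Rejected, Accepted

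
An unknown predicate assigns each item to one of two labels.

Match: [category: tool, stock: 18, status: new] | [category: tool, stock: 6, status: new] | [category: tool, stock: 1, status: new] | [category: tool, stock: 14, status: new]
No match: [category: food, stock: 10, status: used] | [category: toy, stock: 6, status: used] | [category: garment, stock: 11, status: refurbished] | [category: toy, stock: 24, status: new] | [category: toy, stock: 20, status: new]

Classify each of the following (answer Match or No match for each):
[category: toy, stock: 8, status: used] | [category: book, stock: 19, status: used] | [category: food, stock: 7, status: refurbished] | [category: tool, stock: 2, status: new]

The common property of the 'Match' items is: category is tool. No 'No match' item has it.

No match, No match, No match, Match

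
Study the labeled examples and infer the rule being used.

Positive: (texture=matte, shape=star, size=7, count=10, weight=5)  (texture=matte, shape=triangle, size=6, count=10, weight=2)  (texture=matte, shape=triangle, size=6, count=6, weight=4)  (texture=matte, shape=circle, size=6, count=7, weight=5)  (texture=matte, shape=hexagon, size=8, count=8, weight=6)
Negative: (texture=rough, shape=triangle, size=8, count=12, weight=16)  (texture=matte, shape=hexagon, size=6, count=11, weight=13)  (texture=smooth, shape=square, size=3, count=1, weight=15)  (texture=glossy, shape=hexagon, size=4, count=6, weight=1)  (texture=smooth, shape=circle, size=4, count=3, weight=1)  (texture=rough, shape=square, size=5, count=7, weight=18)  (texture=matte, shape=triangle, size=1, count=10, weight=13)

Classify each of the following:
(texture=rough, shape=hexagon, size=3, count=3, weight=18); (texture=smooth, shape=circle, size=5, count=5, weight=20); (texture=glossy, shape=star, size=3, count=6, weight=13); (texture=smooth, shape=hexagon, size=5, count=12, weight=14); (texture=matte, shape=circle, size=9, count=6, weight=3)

The rule appears to be: texture is matte AND weight ≤ 6.

Negative, Negative, Negative, Negative, Positive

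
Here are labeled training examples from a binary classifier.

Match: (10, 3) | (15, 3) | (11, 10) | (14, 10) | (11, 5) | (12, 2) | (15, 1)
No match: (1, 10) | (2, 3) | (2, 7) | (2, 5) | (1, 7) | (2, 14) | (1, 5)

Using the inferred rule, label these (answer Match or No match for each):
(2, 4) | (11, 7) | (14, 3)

The pattern is that an item is 'Match' exactly when: first > second.
No match: (2, 4), since 2 < 4. Match: (11, 7), since 11 > 7. Match: (14, 3), since 14 > 3.

No match, Match, Match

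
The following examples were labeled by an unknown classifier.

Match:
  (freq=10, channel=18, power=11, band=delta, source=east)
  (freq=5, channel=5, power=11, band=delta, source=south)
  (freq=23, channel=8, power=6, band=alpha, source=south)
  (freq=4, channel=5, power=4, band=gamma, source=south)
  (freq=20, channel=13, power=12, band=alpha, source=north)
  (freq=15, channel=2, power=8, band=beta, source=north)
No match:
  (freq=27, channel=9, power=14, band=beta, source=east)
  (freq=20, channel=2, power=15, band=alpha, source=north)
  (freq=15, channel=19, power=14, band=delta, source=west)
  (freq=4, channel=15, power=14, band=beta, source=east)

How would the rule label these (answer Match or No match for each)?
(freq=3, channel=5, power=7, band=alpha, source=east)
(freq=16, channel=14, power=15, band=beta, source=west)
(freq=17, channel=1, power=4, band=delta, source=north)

Match, No match, Match

The classifier is using: power ≤ 12.
(freq=3, channel=5, power=7, band=alpha, source=east): power = 7 — satisfies this, so Match.
(freq=16, channel=14, power=15, band=beta, source=west): power = 15 — doesn't qualify, so No match.
(freq=17, channel=1, power=4, band=delta, source=north): power = 4 — satisfies this, so Match.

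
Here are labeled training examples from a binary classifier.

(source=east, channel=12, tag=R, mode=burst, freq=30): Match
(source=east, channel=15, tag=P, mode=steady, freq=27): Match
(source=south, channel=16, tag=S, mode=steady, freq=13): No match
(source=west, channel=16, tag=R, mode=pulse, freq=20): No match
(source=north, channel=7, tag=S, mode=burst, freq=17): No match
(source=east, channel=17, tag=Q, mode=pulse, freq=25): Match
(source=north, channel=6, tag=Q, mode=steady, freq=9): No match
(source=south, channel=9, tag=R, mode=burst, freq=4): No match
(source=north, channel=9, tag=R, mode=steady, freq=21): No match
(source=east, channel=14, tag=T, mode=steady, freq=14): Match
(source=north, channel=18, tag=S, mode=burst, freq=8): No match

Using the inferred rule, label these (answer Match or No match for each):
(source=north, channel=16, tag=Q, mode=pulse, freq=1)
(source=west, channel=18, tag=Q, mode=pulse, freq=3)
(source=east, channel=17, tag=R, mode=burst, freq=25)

Rule: source is east. This holds for each 'Match' example and fails for each 'No match' one.
(source=north, channel=16, tag=Q, mode=pulse, freq=1): No match (source is north).
(source=west, channel=18, tag=Q, mode=pulse, freq=3): No match (source is west).
(source=east, channel=17, tag=R, mode=burst, freq=25): Match (source is east).

No match, No match, Match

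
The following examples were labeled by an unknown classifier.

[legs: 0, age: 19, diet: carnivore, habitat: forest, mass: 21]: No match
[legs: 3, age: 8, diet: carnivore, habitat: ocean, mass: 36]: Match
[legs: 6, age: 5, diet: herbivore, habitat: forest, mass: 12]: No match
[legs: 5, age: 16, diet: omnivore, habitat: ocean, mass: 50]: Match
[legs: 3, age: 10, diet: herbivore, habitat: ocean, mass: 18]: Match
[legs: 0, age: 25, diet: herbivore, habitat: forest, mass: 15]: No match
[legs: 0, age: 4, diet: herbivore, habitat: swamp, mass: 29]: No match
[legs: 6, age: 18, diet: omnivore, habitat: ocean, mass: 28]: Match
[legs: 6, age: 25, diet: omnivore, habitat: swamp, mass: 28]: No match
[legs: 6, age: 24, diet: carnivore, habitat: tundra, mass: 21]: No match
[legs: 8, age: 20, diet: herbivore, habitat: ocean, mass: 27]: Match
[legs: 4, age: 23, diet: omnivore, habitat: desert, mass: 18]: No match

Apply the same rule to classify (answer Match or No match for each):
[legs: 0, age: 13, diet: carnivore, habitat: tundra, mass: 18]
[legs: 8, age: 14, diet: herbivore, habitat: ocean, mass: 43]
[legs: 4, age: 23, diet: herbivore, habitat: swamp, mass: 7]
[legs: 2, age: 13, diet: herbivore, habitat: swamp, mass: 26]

Rule: habitat is ocean. This holds for each 'Match' example and fails for each 'No match' one.
[legs: 0, age: 13, diet: carnivore, habitat: tundra, mass: 18] → habitat is tundra → No match.
[legs: 8, age: 14, diet: herbivore, habitat: ocean, mass: 43] → habitat is ocean → Match.
[legs: 4, age: 23, diet: herbivore, habitat: swamp, mass: 7] → habitat is swamp → No match.
[legs: 2, age: 13, diet: herbivore, habitat: swamp, mass: 26] → habitat is swamp → No match.

No match, Match, No match, No match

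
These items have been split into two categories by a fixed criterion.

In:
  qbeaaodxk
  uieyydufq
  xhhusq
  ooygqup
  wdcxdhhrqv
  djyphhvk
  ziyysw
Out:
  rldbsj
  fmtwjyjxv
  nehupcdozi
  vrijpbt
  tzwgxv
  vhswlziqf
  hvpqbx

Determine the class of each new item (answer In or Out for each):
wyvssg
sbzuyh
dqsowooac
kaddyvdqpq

In, Out, In, In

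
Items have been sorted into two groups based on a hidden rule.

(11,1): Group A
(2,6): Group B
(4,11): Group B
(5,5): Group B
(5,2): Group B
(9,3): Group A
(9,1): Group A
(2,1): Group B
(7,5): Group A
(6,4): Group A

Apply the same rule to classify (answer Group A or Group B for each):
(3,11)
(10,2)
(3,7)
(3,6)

The rule appears to be: first ≥ 6.

Group B, Group A, Group B, Group B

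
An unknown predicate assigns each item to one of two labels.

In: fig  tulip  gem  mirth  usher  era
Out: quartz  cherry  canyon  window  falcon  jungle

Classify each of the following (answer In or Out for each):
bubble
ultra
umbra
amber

Out, In, In, In

Rule: odd length. This holds for each 'In' example and fails for each 'Out' one.
bubble — length 6, hence Out.
ultra — length 5, hence In.
umbra — length 5, hence In.
amber — length 5, hence In.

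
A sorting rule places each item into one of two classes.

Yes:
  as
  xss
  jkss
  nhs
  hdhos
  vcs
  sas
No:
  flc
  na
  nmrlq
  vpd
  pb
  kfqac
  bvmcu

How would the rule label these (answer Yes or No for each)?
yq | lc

One predicate separates the groups cleanly: contains 's'.
No: yq, since no 's'.
No: lc, since no 's'.

No, No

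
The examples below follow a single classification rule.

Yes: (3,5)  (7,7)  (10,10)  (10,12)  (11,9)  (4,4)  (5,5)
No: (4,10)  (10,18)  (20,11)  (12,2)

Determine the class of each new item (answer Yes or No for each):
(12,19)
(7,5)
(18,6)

No, Yes, No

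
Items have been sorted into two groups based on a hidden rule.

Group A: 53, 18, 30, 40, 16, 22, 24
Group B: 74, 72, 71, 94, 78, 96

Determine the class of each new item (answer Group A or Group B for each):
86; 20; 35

Group B, Group A, Group A

The pattern is that an item is 'Group A' exactly when: at most 53.
86 → 86 > 53 → Group B. 20 → 20 ≤ 53 → Group A. 35 → 35 ≤ 53 → Group A.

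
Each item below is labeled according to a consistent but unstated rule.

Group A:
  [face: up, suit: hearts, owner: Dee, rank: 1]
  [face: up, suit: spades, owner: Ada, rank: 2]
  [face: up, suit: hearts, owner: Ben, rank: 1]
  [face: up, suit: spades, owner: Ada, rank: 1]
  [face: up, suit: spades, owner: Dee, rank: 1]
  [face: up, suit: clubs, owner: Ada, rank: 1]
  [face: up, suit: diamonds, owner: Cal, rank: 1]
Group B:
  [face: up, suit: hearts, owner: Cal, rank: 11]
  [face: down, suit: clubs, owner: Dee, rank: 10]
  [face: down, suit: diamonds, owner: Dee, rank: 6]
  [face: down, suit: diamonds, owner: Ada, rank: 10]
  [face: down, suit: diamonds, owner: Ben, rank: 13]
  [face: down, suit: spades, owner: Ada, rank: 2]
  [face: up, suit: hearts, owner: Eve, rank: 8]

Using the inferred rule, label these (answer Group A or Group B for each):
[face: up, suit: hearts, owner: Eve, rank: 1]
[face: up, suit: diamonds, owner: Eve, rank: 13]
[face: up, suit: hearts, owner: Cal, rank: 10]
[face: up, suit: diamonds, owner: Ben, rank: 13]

One predicate separates the groups cleanly: face is up AND rank ≤ 2.

Group A, Group B, Group B, Group B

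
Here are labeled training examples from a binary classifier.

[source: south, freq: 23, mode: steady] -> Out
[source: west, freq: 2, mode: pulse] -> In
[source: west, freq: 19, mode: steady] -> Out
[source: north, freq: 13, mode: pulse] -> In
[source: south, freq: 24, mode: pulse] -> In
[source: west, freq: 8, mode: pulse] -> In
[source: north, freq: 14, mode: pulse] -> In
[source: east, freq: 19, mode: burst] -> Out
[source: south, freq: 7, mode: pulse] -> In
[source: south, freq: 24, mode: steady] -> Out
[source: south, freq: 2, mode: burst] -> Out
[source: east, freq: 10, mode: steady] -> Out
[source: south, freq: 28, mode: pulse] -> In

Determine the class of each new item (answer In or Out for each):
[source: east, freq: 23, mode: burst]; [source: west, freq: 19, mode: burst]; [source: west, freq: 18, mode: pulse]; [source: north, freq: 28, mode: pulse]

Looking at the examples, the only property every 'In' case has and every 'Out' case lacks is: mode is pulse.
Out: [source: east, freq: 23, mode: burst], since mode is burst.
Out: [source: west, freq: 19, mode: burst], since mode is burst.
In: [source: west, freq: 18, mode: pulse], since mode is pulse.
In: [source: north, freq: 28, mode: pulse], since mode is pulse.

Out, Out, In, In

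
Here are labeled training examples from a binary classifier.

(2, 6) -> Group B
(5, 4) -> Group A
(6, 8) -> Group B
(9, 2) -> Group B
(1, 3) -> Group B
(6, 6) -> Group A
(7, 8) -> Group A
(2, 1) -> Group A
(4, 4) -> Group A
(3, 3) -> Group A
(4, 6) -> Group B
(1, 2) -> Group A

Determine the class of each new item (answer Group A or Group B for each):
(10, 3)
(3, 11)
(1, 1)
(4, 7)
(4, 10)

The pattern is that an item is 'Group A' exactly when: |first − second| ≤ 1.
(10, 3) — |10−3| = 7, hence Group B. (3, 11) — |3−11| = 8, hence Group B. (1, 1) — |1−1| = 0, hence Group A. (4, 7) — |4−7| = 3, hence Group B. (4, 10) — |4−10| = 6, hence Group B.

Group B, Group B, Group A, Group B, Group B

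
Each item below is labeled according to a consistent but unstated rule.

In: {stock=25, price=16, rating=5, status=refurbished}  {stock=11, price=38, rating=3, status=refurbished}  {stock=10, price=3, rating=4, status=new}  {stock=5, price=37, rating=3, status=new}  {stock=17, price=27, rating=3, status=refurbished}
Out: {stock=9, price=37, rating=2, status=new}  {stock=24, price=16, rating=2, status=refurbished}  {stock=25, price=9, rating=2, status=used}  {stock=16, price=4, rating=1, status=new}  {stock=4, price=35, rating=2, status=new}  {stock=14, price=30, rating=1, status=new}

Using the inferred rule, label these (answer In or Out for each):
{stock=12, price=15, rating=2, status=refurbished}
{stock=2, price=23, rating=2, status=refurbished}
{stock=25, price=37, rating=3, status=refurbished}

The rule appears to be: rating ≥ 3.
{stock=12, price=15, rating=2, status=refurbished}: rating = 2, doesn't match → Out. {stock=2, price=23, rating=2, status=refurbished}: rating = 2, doesn't match → Out. {stock=25, price=37, rating=3, status=refurbished}: rating = 3, satisfies this → In.

Out, Out, In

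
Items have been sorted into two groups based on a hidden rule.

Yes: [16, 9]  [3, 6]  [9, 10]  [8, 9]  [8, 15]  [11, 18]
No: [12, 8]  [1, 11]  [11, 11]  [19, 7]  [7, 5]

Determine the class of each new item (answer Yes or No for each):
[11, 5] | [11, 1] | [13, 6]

No, No, Yes

Checking candidate rules against both groups, what survives is: sum is odd.
[11, 5]: 11+5 = 16 — fails the rule, so No.
[11, 1]: 11+1 = 12 — fails the rule, so No.
[13, 6]: 13+6 = 19 — has this property, so Yes.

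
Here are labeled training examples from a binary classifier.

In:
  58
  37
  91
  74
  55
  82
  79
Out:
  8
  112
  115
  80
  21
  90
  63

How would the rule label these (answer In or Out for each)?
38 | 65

In, In

'In' ⟺ digit sum ≥ 10.
38 → digit sum 3+8 = 11 → In. 65 → digit sum 6+5 = 11 → In.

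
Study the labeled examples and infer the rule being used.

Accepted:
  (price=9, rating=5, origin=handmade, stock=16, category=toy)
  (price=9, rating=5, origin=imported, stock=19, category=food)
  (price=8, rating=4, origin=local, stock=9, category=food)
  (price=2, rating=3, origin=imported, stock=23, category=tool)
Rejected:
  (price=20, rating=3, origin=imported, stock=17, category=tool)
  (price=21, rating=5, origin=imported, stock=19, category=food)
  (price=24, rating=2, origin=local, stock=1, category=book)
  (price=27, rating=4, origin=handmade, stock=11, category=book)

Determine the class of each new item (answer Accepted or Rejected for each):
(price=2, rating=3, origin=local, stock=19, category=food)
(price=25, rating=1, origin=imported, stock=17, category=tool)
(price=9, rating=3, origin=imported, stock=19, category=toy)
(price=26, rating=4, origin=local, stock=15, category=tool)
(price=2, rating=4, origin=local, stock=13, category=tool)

The simplest hypothesis consistent with all the labels is: price ≤ 9.
(price=2, rating=3, origin=local, stock=19, category=food): price = 2, passes → Accepted. (price=25, rating=1, origin=imported, stock=17, category=tool): price = 25, does not satisfy this → Rejected. (price=9, rating=3, origin=imported, stock=19, category=toy): price = 9, passes → Accepted. (price=26, rating=4, origin=local, stock=15, category=tool): price = 26, does not satisfy this → Rejected. (price=2, rating=4, origin=local, stock=13, category=tool): price = 2, passes → Accepted.

Accepted, Rejected, Accepted, Rejected, Accepted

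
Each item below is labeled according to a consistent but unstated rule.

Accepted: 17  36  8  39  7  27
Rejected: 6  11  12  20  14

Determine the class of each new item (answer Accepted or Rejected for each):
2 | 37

Rejected, Accepted

'Accepted' ⟺ digit sum ≥ 7.
2: Rejected (digit sum 2). 37: Accepted (digit sum 3+7 = 10).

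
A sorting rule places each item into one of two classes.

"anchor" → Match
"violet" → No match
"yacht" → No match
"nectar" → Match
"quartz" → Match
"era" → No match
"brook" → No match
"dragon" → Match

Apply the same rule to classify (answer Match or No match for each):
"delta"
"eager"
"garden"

Every 'Match' example satisfies: even length AND contains 'a'. None of the 'No match' examples do.

No match, No match, Match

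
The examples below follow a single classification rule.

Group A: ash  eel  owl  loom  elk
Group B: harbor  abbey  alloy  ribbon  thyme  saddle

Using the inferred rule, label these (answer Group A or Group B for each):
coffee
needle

Group B, Group B

The classifier is using: length ≤ 4.
Group B: coffee, since length 6. Group B: needle, since length 6.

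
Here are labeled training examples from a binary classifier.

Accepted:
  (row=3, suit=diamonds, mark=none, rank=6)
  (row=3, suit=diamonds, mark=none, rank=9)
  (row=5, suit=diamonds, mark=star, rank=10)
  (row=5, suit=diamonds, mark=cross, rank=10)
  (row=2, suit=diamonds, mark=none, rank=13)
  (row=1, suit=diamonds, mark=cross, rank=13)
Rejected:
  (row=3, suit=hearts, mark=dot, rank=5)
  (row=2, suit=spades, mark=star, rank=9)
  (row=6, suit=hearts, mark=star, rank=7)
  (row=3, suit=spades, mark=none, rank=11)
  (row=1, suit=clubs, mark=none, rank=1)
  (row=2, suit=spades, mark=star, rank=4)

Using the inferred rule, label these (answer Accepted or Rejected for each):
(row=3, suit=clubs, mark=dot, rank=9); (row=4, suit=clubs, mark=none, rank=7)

Every 'Accepted' example satisfies: suit is diamonds. None of the 'Rejected' examples do.

Rejected, Rejected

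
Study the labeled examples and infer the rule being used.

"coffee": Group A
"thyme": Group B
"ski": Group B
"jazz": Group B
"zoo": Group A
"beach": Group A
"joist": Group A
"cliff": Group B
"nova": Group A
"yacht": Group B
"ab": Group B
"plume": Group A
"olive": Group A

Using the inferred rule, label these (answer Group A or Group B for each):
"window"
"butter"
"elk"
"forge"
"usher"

The classifier is using: has ≥ 2 vowels.
"window" → 2 vowels → Group A.
"butter" → 2 vowels → Group A.
"elk" → 1 vowel → Group B.
"forge" → 2 vowels → Group A.
"usher" → 2 vowels → Group A.

Group A, Group A, Group B, Group A, Group A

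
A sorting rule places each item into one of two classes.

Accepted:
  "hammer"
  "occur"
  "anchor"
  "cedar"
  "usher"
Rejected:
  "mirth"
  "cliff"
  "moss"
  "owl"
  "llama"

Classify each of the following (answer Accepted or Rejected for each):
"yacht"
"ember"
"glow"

Rejected, Accepted, Rejected

The common property of the 'Accepted' items is: ends with 'r'. No 'Rejected' item has it.
"yacht" → ends with 't' → Rejected. "ember" → ends with 'r' → Accepted. "glow" → ends with 'w' → Rejected.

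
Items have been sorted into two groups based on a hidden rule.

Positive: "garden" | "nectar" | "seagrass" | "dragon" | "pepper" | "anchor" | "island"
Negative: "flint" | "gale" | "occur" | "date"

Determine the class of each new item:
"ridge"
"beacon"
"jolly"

Negative, Positive, Negative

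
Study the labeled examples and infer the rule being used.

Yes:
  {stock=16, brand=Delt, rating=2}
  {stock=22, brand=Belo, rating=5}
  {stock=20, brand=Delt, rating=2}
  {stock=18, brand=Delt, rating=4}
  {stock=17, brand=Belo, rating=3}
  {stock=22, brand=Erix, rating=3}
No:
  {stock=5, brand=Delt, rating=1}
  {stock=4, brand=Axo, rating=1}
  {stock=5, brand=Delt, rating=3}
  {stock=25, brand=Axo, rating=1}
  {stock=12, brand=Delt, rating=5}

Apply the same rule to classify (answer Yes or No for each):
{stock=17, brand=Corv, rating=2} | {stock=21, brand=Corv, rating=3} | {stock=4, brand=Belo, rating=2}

Yes, Yes, No

'Yes' ⟺ stock ≥ 16 AND rating ≥ 2.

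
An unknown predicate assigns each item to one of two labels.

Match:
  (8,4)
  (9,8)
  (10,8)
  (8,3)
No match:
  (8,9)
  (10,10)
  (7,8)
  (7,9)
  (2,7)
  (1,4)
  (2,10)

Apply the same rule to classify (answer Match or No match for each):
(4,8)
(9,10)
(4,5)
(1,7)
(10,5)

The rule appears to be: first > second.
(4,8): No match (4 < 8).
(9,10): No match (9 < 10).
(4,5): No match (4 < 5).
(1,7): No match (1 < 7).
(10,5): Match (10 > 5).

No match, No match, No match, No match, Match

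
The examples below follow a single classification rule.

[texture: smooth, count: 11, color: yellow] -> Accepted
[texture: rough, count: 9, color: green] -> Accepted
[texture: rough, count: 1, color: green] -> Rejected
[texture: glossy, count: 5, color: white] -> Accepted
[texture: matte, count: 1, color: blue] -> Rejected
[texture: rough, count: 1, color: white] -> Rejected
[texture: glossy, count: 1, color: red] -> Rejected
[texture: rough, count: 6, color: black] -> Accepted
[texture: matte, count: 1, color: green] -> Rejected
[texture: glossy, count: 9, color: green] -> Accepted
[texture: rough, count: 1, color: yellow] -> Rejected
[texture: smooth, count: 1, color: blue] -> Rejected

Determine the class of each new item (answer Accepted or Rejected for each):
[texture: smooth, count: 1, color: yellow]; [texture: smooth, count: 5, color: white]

Rejected, Accepted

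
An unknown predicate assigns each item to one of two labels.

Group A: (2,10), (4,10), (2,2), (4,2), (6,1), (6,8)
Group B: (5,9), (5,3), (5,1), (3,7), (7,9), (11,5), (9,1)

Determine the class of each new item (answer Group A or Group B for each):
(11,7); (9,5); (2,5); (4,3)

Group B, Group B, Group A, Group A

One predicate separates the groups cleanly: first is even.
(11,7): Group B (first 11).
(9,5): Group B (first 9).
(2,5): Group A (first 2).
(4,3): Group A (first 4).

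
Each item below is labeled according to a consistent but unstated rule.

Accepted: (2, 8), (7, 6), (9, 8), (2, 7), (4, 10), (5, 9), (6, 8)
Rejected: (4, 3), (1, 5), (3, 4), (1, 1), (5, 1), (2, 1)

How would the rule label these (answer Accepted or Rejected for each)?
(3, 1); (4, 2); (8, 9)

The pattern is that an item is 'Accepted' exactly when: sum ≥ 9.

Rejected, Rejected, Accepted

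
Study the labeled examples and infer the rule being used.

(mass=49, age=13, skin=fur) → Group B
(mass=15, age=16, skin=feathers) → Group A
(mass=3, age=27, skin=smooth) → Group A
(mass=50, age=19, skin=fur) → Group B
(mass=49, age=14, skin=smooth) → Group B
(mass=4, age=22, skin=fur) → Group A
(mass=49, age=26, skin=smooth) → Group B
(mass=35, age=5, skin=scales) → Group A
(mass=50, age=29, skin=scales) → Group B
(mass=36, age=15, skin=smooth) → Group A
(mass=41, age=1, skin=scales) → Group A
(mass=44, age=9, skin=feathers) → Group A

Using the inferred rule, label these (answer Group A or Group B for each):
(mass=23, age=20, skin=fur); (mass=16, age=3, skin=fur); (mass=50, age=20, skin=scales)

All 'Group A' examples share one property — mass ≤ 44 — and every 'Group B' example lacks it.
(mass=23, age=20, skin=fur) → mass = 23 → Group A.
(mass=16, age=3, skin=fur) → mass = 16 → Group A.
(mass=50, age=20, skin=scales) → mass = 50 → Group B.

Group A, Group A, Group B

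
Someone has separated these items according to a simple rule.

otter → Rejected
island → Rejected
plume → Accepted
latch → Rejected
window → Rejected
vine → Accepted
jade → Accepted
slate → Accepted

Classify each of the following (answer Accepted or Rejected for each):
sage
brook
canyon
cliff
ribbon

The distinguishing property — ends with 'e' — holds for all the 'Accepted' cases and none of the 'Rejected' cases.

Accepted, Rejected, Rejected, Rejected, Rejected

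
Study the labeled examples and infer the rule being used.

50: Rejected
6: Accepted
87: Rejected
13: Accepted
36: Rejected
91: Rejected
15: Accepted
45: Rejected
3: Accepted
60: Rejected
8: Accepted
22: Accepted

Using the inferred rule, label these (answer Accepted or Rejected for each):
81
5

Rejected, Accepted

The common property of the 'Accepted' items is: at most 22. No 'Rejected' item has it.
81 → 81 > 22 → Rejected. 5 → 5 ≤ 22 → Accepted.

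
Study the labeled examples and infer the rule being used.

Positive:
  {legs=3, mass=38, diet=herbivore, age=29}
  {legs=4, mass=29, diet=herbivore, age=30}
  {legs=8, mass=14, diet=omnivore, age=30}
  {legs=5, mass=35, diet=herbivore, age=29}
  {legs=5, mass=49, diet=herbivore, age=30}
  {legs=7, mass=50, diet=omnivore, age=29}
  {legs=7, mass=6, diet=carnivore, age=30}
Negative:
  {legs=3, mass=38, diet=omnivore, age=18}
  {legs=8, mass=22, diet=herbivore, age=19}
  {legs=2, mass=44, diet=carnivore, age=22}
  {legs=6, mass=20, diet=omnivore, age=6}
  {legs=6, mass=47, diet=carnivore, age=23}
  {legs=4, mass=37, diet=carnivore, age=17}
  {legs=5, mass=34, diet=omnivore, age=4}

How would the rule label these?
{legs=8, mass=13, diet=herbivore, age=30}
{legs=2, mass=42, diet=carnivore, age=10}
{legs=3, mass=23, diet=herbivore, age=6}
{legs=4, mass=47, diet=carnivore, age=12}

Every 'Positive' example satisfies: age ≥ 29. None of the 'Negative' examples do.
{legs=8, mass=13, diet=herbivore, age=30} — age = 30, hence Positive. {legs=2, mass=42, diet=carnivore, age=10} — age = 10, hence Negative. {legs=3, mass=23, diet=herbivore, age=6} — age = 6, hence Negative. {legs=4, mass=47, diet=carnivore, age=12} — age = 12, hence Negative.

Positive, Negative, Negative, Negative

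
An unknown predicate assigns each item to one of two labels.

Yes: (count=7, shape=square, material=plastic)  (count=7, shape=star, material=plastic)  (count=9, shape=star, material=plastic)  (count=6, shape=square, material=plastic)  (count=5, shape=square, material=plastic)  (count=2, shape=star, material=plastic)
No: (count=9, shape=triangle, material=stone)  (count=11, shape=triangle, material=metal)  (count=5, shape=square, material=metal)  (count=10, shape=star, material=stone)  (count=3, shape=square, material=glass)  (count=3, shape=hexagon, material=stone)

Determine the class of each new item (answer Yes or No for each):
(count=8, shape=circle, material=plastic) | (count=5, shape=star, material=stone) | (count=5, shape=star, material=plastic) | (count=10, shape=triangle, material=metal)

Yes, No, Yes, No

The rule appears to be: material is plastic.
(count=8, shape=circle, material=plastic): material is plastic, satisfies this → Yes.
(count=5, shape=star, material=stone): material is stone, doesn't qualify → No.
(count=5, shape=star, material=plastic): material is plastic, satisfies this → Yes.
(count=10, shape=triangle, material=metal): material is metal, doesn't qualify → No.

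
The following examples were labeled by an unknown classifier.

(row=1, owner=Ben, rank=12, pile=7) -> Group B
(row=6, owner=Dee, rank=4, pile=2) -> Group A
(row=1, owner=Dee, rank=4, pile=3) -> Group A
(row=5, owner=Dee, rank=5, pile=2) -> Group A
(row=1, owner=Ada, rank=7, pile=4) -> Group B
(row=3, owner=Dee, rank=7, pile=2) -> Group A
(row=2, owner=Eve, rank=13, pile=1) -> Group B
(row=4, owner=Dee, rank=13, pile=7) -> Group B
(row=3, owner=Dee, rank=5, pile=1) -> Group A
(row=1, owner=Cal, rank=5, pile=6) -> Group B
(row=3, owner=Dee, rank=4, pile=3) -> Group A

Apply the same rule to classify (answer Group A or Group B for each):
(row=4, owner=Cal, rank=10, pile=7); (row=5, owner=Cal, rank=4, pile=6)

Rule: owner is Dee AND pile ≤ 3. This holds for each 'Group A' example and fails for each 'Group B' one.
(row=4, owner=Cal, rank=10, pile=7): owner is Cal, pile = 7 — fails this test, so Group B. (row=5, owner=Cal, rank=4, pile=6): owner is Cal, pile = 6 — fails this test, so Group B.

Group B, Group B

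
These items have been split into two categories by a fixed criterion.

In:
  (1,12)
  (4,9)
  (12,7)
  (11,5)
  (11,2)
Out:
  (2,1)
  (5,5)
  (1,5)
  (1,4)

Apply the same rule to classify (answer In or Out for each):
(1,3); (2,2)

Every 'In' example satisfies: sum ≥ 13. None of the 'Out' examples do.
(1,3) — 1+3 = 4, hence Out.
(2,2) — 2+2 = 4, hence Out.

Out, Out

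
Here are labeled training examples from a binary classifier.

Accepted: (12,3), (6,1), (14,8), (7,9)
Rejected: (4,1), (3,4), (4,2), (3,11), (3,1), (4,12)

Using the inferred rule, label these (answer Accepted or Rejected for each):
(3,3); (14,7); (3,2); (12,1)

The distinguishing property — first ≥ 6 — holds for all the 'Accepted' cases and none of the 'Rejected' cases.
Rejected: (3,3), since first 3. Accepted: (14,7), since first 14. Rejected: (3,2), since first 3. Accepted: (12,1), since first 12.

Rejected, Accepted, Rejected, Accepted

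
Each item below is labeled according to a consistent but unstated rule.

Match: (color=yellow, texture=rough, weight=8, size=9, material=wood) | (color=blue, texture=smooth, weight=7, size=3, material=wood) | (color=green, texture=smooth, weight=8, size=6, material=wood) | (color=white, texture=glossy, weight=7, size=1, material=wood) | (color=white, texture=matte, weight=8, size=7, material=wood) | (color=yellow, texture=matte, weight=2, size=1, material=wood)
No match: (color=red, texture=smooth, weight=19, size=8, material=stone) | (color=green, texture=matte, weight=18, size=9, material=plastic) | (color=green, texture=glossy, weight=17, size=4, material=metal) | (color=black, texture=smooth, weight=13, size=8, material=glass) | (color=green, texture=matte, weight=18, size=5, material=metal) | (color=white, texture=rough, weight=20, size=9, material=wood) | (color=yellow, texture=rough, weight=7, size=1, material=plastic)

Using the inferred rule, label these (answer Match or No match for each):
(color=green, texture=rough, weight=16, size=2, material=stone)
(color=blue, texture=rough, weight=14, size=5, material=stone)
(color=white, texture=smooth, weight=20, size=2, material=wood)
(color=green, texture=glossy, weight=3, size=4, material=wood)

The simplest hypothesis consistent with all the labels is: material is wood AND weight ≤ 8.
(color=green, texture=rough, weight=16, size=2, material=stone): material is stone, weight = 16 — fails the rule, so No match.
(color=blue, texture=rough, weight=14, size=5, material=stone): material is stone, weight = 14 — fails the rule, so No match.
(color=white, texture=smooth, weight=20, size=2, material=wood): material is wood, weight = 20 — fails the rule, so No match.
(color=green, texture=glossy, weight=3, size=4, material=wood): material is wood, weight = 3 — checks out, so Match.

No match, No match, No match, Match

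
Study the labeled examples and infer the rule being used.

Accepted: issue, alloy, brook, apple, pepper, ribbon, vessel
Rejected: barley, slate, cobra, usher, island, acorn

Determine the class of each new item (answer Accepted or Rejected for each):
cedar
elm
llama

Every 'Accepted' example satisfies: has a double letter. None of the 'Rejected' examples do.
cedar: no doubled letter, doesn't match → Rejected.
elm: no doubled letter, doesn't match → Rejected.
llama: 'll' doubled, meets the rule → Accepted.

Rejected, Rejected, Accepted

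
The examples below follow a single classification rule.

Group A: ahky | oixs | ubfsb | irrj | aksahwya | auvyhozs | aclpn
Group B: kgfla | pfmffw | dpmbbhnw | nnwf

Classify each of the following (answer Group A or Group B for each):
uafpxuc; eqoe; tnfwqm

Group A, Group A, Group B

The rule appears to be: starts with a vowel.
uafpxuc: starts with 'u', qualifies → Group A. eqoe: starts with 'e', qualifies → Group A. tnfwqm: starts with 't', fails this test → Group B.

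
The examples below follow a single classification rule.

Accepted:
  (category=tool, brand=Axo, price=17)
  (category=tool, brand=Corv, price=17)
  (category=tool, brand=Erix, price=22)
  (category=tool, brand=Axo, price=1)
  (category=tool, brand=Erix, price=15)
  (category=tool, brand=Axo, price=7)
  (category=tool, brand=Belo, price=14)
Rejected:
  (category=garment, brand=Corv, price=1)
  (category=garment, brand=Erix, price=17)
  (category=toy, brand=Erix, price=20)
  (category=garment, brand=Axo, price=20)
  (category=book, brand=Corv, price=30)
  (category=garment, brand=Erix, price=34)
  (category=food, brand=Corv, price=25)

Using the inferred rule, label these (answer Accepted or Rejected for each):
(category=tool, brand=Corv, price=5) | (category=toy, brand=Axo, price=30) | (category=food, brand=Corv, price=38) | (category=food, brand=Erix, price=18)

The common property of the 'Accepted' items is: category is tool. No 'Rejected' item has it.
(category=tool, brand=Corv, price=5): category is tool — checks out, so Accepted. (category=toy, brand=Axo, price=30): category is toy — doesn't qualify, so Rejected. (category=food, brand=Corv, price=38): category is food — doesn't qualify, so Rejected. (category=food, brand=Erix, price=18): category is food — doesn't qualify, so Rejected.

Accepted, Rejected, Rejected, Rejected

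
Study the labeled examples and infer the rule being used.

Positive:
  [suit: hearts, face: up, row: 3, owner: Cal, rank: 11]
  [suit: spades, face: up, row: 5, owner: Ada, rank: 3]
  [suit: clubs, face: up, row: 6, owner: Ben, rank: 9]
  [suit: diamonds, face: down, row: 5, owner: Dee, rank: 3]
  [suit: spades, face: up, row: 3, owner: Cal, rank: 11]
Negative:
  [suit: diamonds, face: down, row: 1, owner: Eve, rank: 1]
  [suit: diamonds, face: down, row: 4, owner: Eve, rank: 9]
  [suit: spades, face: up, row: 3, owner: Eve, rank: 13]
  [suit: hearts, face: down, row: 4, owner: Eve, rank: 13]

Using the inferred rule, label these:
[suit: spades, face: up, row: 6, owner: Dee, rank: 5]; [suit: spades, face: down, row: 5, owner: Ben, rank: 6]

A rule that fits every label: owner is not Eve — true of each 'Positive' example, false of each 'Negative' one.
[suit: spades, face: up, row: 6, owner: Dee, rank: 5]: owner is Dee, has this property → Positive. [suit: spades, face: down, row: 5, owner: Ben, rank: 6]: owner is Ben, has this property → Positive.

Positive, Positive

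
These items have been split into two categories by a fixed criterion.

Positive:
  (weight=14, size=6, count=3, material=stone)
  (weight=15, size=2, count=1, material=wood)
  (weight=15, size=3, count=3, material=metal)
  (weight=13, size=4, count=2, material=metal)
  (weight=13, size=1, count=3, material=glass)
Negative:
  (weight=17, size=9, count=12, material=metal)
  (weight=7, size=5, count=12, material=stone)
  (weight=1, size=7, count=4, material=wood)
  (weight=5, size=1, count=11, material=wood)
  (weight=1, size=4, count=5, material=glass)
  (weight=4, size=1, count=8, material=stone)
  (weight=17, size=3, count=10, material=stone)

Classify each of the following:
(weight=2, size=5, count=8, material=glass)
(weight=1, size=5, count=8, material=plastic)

The distinguishing property — count ≤ 3 — holds for all the 'Positive' cases and none of the 'Negative' cases.
Negative: (weight=2, size=5, count=8, material=glass), since count = 8. Negative: (weight=1, size=5, count=8, material=plastic), since count = 8.

Negative, Negative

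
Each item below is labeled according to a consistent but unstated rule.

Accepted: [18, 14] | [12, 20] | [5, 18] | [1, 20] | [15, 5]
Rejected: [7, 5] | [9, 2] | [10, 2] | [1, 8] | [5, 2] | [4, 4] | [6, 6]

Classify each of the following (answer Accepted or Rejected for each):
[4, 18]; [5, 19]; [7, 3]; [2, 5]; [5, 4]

Accepted, Accepted, Rejected, Rejected, Rejected

'Accepted' ⟺ sum ≥ 20.
Accepted: [4, 18], since 4+18 = 22.
Accepted: [5, 19], since 5+19 = 24.
Rejected: [7, 3], since 7+3 = 10.
Rejected: [2, 5], since 2+5 = 7.
Rejected: [5, 4], since 5+4 = 9.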